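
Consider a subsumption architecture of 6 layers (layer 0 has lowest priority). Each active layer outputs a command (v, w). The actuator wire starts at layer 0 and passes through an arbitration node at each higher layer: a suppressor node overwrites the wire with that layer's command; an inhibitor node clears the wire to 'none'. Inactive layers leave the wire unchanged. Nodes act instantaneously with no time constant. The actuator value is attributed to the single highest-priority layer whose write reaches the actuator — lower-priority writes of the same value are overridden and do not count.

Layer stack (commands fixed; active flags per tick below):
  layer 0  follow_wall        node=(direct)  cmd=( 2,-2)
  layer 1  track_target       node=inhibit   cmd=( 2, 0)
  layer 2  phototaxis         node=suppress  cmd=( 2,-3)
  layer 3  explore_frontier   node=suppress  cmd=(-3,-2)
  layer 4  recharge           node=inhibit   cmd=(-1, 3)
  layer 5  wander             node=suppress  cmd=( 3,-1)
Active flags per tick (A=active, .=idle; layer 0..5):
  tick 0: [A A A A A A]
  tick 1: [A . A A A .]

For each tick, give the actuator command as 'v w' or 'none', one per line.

3 -1
none

tick 0:
  L0 follow_wall: active, feeds wire = (2, -2)
  L1 track_target: active, inhibitor → wire = none
  L2 phototaxis: active, suppressor → wire = (2, -3)
  L3 explore_frontier: active, suppressor → wire = (-3, -2)
  L4 recharge: active, inhibitor → wire = none
  L5 wander: active, suppressor → wire = (3, -1)
  actuator = (3, -1)
tick 1:
  L0 follow_wall: active, feeds wire = (2, -2)
  L1 track_target: idle → wire stays (2, -2)
  L2 phototaxis: active, suppressor → wire = (2, -3)
  L3 explore_frontier: active, suppressor → wire = (-3, -2)
  L4 recharge: active, inhibitor → wire = none
  L5 wander: idle → wire stays none
  actuator = none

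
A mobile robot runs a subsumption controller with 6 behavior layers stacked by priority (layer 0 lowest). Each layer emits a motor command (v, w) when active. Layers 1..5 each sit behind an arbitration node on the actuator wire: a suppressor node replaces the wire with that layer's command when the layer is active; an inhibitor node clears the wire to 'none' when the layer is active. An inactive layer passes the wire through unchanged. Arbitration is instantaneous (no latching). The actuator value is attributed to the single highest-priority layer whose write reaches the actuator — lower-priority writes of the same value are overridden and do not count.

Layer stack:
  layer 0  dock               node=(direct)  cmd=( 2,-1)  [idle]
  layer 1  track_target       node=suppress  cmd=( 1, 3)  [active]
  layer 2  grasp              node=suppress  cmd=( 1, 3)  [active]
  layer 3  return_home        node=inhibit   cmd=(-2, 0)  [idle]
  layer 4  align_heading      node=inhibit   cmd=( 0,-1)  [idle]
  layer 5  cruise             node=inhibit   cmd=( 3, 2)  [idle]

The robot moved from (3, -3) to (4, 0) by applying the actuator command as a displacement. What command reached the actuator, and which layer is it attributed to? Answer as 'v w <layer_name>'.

displacement = (4, 0) − (3, -3) = (1, 3)
L0 dock: idle → wire = none
L1 track_target: active, suppressor → wire = (1, 3)
L2 grasp: active, suppressor → wire = (1, 3)
L3 return_home: idle → wire stays (1, 3)
L4 align_heading: idle → wire stays (1, 3)
L5 cruise: idle → wire stays (1, 3)
actuator = (1, 3) — from layer 2 (grasp)

1 3 grasp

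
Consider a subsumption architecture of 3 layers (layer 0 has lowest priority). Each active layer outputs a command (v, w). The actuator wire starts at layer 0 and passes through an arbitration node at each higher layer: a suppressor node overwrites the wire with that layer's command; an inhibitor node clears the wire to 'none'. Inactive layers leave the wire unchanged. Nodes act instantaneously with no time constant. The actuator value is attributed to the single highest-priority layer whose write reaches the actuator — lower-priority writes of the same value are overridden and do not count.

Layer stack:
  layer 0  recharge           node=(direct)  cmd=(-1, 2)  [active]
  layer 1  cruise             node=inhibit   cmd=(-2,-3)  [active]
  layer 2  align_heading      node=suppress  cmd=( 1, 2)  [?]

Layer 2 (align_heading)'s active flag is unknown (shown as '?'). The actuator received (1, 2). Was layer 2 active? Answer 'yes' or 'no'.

yes

If layer 2 is active=yes:
  actuator would be (1, 2)
If layer 2 is active=no:
  actuator would be none
Observed (1, 2), so layer 2 was active.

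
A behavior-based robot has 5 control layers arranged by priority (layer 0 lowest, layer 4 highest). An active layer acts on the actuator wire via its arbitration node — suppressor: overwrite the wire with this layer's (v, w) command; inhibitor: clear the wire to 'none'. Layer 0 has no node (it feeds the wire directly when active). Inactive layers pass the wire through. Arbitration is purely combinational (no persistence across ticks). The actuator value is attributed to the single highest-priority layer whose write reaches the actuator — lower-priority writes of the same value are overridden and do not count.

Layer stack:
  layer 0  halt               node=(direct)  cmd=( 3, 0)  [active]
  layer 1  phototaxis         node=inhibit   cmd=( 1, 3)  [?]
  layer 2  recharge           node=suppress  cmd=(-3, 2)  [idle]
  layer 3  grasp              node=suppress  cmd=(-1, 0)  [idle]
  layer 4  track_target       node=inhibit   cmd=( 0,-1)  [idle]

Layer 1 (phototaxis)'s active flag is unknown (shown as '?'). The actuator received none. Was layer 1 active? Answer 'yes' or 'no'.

yes

If layer 1 is active=yes:
  actuator would be none
If layer 1 is active=no:
  actuator would be (3, 0)
Observed none, so layer 1 was active.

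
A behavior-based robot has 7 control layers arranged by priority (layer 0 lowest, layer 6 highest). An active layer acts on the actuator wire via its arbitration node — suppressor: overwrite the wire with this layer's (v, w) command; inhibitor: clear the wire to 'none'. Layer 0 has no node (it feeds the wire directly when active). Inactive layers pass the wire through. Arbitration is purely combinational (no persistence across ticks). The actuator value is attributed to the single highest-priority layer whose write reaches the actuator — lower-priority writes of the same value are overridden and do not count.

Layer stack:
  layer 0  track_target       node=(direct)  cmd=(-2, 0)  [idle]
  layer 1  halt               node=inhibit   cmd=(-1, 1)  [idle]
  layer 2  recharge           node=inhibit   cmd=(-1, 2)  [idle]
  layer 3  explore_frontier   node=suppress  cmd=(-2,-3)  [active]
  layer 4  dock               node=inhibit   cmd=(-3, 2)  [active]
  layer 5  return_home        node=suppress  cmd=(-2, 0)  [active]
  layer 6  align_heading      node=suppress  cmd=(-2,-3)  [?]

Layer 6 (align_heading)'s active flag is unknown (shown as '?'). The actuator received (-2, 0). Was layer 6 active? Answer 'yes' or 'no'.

no

If layer 6 is active=yes:
  actuator would be (-2, -3)
If layer 6 is active=no:
  actuator would be (-2, 0)
Observed (-2, 0), so layer 6 was idle.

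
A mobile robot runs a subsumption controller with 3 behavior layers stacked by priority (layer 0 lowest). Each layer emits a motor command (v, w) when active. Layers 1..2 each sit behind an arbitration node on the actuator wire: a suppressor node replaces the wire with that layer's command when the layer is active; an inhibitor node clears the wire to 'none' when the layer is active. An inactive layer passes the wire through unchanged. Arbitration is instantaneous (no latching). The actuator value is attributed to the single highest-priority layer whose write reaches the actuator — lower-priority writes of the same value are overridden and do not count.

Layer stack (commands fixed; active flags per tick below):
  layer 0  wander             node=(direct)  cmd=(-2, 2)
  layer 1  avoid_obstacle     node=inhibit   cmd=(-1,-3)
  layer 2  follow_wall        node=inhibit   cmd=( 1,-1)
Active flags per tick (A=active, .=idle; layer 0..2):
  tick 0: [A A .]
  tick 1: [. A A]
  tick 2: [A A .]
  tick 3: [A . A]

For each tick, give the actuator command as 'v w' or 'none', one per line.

none
none
none
none

tick 0:
  [0] wander on; wire := (-2, 2)
  [1] avoid_obstacle on (inhibit); wire := none
  [2] follow_wall off; pass none
  output none
tick 1:
  [0] wander off; wire := none
  [1] avoid_obstacle on (inhibit); wire := none
  [2] follow_wall on (inhibit); wire := none
  output none
tick 2:
  [0] wander on; wire := (-2, 2)
  [1] avoid_obstacle on (inhibit); wire := none
  [2] follow_wall off; pass none
  output none
tick 3:
  [0] wander on; wire := (-2, 2)
  [1] avoid_obstacle off; pass (-2, 2)
  [2] follow_wall on (inhibit); wire := none
  output none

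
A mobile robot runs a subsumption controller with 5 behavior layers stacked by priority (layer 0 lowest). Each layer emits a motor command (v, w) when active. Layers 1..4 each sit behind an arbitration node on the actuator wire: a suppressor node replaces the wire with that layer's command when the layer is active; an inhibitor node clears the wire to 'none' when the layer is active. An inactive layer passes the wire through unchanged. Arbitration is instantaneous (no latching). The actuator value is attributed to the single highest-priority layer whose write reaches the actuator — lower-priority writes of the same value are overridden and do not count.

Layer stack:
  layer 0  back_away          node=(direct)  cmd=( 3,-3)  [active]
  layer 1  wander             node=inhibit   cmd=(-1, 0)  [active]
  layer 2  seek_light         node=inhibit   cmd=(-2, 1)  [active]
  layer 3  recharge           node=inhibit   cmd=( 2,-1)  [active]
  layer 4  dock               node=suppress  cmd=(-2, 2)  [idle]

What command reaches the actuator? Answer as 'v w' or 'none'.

layer 0 (back_away) active — direct: (3, -3)
layer 1 (wander) active — inhibits: none
layer 2 (seek_light) active — inhibits: none
layer 3 (recharge) active — inhibits: none
layer 4 (dock) idle — unchanged: none
→ actuator none

none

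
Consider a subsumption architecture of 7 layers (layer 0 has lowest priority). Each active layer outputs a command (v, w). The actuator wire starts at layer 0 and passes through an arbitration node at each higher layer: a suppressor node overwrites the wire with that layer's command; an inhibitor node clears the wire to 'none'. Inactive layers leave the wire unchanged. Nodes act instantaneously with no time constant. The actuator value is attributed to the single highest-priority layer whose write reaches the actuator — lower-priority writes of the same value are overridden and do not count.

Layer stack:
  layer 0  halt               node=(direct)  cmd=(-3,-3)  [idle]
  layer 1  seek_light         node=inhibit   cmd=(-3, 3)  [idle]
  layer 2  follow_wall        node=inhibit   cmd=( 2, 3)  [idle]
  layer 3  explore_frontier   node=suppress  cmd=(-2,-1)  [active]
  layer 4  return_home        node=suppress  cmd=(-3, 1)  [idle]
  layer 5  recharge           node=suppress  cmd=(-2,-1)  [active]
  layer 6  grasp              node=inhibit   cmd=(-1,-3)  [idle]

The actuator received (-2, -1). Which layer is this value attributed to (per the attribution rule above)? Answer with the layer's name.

L0 halt: idle → wire = none
L1 seek_light: idle → wire stays none
L2 follow_wall: idle → wire stays none
L3 explore_frontier: active, suppressor → wire = (-2, -1)
L4 return_home: idle → wire stays (-2, -1)
L5 recharge: active, suppressor → wire = (-2, -1)
L6 grasp: idle → wire stays (-2, -1)
actuator = (-2, -1)
last writer: layer 5 = recharge

recharge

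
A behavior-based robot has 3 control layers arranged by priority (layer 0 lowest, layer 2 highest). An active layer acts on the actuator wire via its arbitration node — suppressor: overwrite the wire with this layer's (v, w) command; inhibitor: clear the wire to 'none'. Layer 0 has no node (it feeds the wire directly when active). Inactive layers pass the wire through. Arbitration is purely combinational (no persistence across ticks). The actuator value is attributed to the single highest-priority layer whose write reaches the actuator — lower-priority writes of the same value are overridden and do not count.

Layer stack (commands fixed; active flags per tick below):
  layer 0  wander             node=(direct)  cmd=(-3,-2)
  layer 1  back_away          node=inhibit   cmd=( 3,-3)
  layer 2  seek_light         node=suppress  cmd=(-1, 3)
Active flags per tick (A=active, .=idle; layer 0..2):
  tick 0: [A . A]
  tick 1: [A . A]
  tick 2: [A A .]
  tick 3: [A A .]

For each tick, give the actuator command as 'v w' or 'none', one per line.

tick 0:
  [0] wander on; wire := (-3, -2)
  [1] back_away off; pass (-3, -2)
  [2] seek_light on (suppress); wire := (-1, 3)
  output (-1, 3)
tick 1:
  [0] wander on; wire := (-3, -2)
  [1] back_away off; pass (-3, -2)
  [2] seek_light on (suppress); wire := (-1, 3)
  output (-1, 3)
tick 2:
  [0] wander on; wire := (-3, -2)
  [1] back_away on (inhibit); wire := none
  [2] seek_light off; pass none
  output none
tick 3:
  [0] wander on; wire := (-3, -2)
  [1] back_away on (inhibit); wire := none
  [2] seek_light off; pass none
  output none

-1 3
-1 3
none
none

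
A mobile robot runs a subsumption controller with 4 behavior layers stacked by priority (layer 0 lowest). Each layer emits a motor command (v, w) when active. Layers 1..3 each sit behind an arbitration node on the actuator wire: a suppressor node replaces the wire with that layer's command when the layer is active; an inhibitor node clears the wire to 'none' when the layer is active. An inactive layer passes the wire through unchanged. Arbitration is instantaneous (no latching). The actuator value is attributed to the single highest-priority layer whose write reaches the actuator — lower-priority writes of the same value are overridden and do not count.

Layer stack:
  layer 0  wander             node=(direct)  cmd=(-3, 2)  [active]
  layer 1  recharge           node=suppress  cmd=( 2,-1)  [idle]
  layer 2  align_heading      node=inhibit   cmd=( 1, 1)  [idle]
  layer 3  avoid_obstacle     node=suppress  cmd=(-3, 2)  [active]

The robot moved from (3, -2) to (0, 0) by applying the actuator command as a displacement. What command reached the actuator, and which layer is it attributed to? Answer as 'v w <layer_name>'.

displacement = (0, 0) − (3, -2) = (-3, 2)
[0] wander on; wire := (-3, 2)
[1] recharge off; pass (-3, 2)
[2] align_heading off; pass (-3, 2)
[3] avoid_obstacle on (suppress); wire := (-3, 2)
output (-3, 2) — from layer 3 (avoid_obstacle)

-3 2 avoid_obstacle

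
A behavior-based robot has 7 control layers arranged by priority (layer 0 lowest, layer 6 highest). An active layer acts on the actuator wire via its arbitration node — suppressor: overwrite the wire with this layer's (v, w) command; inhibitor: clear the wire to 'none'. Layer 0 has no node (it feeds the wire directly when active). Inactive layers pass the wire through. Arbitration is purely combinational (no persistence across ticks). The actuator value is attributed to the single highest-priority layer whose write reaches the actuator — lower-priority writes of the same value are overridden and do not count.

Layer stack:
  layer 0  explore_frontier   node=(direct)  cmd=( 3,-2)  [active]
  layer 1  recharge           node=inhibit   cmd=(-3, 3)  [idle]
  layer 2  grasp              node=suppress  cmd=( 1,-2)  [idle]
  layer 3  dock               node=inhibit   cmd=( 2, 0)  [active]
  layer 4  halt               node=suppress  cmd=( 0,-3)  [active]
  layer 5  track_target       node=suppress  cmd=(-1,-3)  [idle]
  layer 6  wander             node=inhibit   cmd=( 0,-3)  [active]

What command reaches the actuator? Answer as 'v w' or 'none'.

layer 0 (explore_frontier) active — direct: (3, -2)
layer 1 (recharge) idle — unchanged: (3, -2)
layer 2 (grasp) idle — unchanged: (3, -2)
layer 3 (dock) active — inhibits: none
layer 4 (halt) active — suppresses: (0, -3)
layer 5 (track_target) idle — unchanged: (0, -3)
layer 6 (wander) active — inhibits: none
→ actuator none

none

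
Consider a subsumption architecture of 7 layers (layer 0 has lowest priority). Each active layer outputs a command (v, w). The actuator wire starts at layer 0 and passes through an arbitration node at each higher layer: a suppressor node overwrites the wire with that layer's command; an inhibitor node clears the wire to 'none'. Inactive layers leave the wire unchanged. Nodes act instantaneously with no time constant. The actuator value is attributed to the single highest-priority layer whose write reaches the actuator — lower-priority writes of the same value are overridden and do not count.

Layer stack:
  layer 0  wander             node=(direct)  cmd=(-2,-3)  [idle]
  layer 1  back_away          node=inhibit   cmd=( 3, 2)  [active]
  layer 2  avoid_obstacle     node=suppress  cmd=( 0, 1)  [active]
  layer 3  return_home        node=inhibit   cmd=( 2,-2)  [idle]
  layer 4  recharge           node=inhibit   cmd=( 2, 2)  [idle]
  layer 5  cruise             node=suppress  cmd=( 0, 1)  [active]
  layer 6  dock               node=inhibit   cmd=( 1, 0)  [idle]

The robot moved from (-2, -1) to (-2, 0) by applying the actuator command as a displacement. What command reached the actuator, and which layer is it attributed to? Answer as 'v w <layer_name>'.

displacement = (-2, 0) − (-2, -1) = (0, 1)
L0 wander: idle → wire = none
L1 back_away: active, inhibitor → wire = none
L2 avoid_obstacle: active, suppressor → wire = (0, 1)
L3 return_home: idle → wire stays (0, 1)
L4 recharge: idle → wire stays (0, 1)
L5 cruise: active, suppressor → wire = (0, 1)
L6 dock: idle → wire stays (0, 1)
actuator = (0, 1) — from layer 5 (cruise)

0 1 cruise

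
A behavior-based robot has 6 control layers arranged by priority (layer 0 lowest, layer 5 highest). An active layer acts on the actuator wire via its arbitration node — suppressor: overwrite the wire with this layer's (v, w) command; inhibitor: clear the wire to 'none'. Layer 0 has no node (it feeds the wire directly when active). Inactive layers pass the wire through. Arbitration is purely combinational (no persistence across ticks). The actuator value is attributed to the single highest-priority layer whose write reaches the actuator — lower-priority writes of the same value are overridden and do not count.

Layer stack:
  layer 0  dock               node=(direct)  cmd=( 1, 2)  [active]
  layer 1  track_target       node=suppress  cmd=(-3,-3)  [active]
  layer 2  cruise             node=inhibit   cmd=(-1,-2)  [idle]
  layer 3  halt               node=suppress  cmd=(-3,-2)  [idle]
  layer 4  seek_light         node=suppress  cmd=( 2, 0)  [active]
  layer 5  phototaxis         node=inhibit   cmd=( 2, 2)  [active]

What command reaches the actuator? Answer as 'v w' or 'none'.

[0] dock on; wire := (1, 2)
[1] track_target on (suppress); wire := (-3, -3)
[2] cruise off; pass (-3, -3)
[3] halt off; pass (-3, -3)
[4] seek_light on (suppress); wire := (2, 0)
[5] phototaxis on (inhibit); wire := none
output none

none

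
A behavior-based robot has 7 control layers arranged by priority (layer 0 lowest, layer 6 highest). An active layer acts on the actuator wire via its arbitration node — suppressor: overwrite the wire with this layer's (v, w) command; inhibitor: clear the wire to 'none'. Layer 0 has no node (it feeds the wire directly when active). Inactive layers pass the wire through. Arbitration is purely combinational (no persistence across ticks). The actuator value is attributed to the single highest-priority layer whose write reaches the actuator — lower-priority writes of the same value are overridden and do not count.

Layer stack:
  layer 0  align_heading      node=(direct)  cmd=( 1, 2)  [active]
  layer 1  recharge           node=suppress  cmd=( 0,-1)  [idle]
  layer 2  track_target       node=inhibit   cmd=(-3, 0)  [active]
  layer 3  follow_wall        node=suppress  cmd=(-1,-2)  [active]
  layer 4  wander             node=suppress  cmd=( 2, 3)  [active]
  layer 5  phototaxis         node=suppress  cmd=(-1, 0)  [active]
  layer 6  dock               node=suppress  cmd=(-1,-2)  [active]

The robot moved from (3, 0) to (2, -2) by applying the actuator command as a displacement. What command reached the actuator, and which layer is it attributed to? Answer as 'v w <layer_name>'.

displacement = (2, -2) − (3, 0) = (-1, -2)
L0 align_heading: active, feeds wire = (1, 2)
L1 recharge: idle → wire stays (1, 2)
L2 track_target: active, inhibitor → wire = none
L3 follow_wall: active, suppressor → wire = (-1, -2)
L4 wander: active, suppressor → wire = (2, 3)
L5 phototaxis: active, suppressor → wire = (-1, 0)
L6 dock: active, suppressor → wire = (-1, -2)
actuator = (-1, -2) — from layer 6 (dock)

-1 -2 dock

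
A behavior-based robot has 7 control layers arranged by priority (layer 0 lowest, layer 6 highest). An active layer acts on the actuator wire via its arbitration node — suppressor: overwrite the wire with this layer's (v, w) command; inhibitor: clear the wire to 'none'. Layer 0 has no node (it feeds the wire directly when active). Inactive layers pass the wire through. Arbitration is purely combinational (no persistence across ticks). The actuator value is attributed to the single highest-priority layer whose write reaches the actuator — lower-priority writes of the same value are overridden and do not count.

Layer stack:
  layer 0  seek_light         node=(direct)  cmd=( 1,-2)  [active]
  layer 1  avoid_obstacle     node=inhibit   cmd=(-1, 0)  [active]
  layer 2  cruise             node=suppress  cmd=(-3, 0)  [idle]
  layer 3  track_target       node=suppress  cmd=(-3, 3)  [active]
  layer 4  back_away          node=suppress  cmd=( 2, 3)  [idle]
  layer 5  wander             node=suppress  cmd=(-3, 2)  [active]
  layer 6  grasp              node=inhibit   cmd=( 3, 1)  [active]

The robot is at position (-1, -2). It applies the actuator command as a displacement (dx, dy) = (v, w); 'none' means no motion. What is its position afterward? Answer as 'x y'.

-1 -2

layer 0 (seek_light) active — direct: (1, -2)
layer 1 (avoid_obstacle) active — inhibits: none
layer 2 (cruise) idle — unchanged: none
layer 3 (track_target) active — suppresses: (-3, 3)
layer 4 (back_away) idle — unchanged: (-3, 3)
layer 5 (wander) active — suppresses: (-3, 2)
layer 6 (grasp) active — inhibits: none
→ actuator none
position: (-1, -2) + none = (-1, -2)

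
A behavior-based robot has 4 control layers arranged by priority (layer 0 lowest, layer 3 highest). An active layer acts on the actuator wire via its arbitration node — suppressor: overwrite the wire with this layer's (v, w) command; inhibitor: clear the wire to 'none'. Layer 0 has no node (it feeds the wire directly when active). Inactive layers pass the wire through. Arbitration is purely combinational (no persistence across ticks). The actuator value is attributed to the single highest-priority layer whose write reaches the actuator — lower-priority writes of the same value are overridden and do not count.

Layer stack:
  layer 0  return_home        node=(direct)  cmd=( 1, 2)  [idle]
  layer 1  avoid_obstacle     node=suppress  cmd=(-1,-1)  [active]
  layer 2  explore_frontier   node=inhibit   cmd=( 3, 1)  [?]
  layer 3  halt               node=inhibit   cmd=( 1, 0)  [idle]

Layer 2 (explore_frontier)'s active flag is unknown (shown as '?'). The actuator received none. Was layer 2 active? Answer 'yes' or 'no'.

If layer 2 is active=yes:
  actuator would be none
If layer 2 is active=no:
  actuator would be (-1, -1)
Observed none, so layer 2 was active.

yes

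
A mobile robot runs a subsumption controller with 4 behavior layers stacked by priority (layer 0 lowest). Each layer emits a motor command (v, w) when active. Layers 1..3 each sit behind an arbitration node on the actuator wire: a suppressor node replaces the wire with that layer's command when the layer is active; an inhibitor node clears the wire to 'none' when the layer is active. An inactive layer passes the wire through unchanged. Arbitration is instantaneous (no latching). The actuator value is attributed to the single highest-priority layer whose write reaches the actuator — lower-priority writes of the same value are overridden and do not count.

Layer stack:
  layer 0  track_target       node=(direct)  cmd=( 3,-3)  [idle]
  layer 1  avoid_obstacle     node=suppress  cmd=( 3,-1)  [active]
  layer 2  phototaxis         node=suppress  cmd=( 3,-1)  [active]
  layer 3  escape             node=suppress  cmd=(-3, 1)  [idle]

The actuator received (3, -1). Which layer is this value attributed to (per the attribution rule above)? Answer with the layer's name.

[0] track_target off; wire := none
[1] avoid_obstacle on (suppress); wire := (3, -1)
[2] phototaxis on (suppress); wire := (3, -1)
[3] escape off; pass (3, -1)
output (3, -1)
last writer: layer 2 = phototaxis

phototaxis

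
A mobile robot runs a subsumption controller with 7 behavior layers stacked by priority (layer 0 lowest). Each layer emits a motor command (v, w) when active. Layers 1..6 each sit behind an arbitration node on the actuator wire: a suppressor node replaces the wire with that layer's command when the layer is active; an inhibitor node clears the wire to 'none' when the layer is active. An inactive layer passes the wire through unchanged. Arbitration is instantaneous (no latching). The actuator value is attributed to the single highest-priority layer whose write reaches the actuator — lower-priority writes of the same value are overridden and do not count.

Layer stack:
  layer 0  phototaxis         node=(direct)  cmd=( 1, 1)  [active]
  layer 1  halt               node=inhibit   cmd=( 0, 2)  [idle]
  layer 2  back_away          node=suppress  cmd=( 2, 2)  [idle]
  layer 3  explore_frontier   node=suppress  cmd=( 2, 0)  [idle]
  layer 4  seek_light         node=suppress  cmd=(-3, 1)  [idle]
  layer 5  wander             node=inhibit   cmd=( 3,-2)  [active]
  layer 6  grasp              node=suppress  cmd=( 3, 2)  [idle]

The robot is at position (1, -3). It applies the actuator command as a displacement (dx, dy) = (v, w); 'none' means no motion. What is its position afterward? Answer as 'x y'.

1 -3

layer 0 (phototaxis) active — direct: (1, 1)
layer 1 (halt) idle — unchanged: (1, 1)
layer 2 (back_away) idle — unchanged: (1, 1)
layer 3 (explore_frontier) idle — unchanged: (1, 1)
layer 4 (seek_light) idle — unchanged: (1, 1)
layer 5 (wander) active — inhibits: none
layer 6 (grasp) idle — unchanged: none
→ actuator none
position: (1, -3) + none = (1, -3)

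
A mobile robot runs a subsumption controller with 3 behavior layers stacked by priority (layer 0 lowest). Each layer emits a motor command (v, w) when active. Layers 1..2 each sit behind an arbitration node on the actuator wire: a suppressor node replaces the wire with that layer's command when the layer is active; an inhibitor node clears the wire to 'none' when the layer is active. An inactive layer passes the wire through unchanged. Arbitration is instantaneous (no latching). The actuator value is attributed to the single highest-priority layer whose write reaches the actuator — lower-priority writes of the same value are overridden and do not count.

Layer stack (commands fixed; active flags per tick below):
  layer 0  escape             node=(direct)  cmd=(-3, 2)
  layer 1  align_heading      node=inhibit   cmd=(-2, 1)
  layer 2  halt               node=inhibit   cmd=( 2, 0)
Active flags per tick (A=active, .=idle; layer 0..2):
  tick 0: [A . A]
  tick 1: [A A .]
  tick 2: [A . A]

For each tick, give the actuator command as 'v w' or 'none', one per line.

none
none
none

tick 0:
  [0] escape on; wire := (-3, 2)
  [1] align_heading off; pass (-3, 2)
  [2] halt on (inhibit); wire := none
  output none
tick 1:
  [0] escape on; wire := (-3, 2)
  [1] align_heading on (inhibit); wire := none
  [2] halt off; pass none
  output none
tick 2:
  [0] escape on; wire := (-3, 2)
  [1] align_heading off; pass (-3, 2)
  [2] halt on (inhibit); wire := none
  output none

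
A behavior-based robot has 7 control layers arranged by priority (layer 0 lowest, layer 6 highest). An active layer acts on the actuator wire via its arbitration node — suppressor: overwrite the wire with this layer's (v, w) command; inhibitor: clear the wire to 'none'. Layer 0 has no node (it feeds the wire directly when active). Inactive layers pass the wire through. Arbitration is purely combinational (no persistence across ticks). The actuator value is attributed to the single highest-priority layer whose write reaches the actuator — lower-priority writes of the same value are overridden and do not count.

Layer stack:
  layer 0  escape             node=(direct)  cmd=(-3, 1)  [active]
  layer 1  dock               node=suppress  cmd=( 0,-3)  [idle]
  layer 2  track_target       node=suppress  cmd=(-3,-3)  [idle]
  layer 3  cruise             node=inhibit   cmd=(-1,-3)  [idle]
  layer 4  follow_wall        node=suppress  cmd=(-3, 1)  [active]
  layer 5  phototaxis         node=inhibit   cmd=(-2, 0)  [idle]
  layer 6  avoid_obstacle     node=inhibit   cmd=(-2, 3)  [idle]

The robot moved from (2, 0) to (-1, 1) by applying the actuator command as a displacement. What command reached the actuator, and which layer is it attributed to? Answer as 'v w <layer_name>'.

-3 1 follow_wall

displacement = (-1, 1) − (2, 0) = (-3, 1)
layer 0 (escape) active — direct: (-3, 1)
layer 1 (dock) idle — unchanged: (-3, 1)
layer 2 (track_target) idle — unchanged: (-3, 1)
layer 3 (cruise) idle — unchanged: (-3, 1)
layer 4 (follow_wall) active — suppresses: (-3, 1)
layer 5 (phototaxis) idle — unchanged: (-3, 1)
layer 6 (avoid_obstacle) idle — unchanged: (-3, 1)
→ actuator (-3, 1) — from layer 4 (follow_wall)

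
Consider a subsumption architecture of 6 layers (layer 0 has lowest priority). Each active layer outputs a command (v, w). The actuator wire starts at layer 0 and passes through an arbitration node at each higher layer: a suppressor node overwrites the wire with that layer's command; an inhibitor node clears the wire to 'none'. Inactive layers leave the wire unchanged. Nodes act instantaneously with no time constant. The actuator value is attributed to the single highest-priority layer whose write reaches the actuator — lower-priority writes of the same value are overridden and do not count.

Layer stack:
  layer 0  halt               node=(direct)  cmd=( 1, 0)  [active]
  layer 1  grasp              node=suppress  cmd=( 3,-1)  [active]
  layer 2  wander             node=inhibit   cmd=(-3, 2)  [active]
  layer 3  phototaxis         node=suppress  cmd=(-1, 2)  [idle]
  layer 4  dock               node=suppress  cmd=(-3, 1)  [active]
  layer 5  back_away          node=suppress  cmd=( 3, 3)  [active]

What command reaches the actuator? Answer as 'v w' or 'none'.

L0 halt: active, feeds wire = (1, 0)
L1 grasp: active, suppressor → wire = (3, -1)
L2 wander: active, inhibitor → wire = none
L3 phototaxis: idle → wire stays none
L4 dock: active, suppressor → wire = (-3, 1)
L5 back_away: active, suppressor → wire = (3, 3)
actuator = (3, 3)

3 3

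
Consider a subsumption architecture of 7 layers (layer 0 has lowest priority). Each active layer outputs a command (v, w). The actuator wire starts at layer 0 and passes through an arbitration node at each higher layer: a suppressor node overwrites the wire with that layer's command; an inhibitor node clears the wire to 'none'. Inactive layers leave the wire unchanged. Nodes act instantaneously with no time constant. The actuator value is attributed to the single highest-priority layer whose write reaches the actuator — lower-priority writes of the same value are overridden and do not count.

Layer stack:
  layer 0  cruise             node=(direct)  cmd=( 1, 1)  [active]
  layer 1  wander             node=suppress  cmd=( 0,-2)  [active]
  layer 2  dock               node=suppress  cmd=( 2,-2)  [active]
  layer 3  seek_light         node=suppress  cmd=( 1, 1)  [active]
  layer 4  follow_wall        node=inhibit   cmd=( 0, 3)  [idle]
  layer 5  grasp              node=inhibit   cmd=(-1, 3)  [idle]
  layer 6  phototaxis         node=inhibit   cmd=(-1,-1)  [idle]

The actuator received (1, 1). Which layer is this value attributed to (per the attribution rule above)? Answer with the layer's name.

[0] cruise on; wire := (1, 1)
[1] wander on (suppress); wire := (0, -2)
[2] dock on (suppress); wire := (2, -2)
[3] seek_light on (suppress); wire := (1, 1)
[4] follow_wall off; pass (1, 1)
[5] grasp off; pass (1, 1)
[6] phototaxis off; pass (1, 1)
output (1, 1)
last writer: layer 3 = seek_light

seek_light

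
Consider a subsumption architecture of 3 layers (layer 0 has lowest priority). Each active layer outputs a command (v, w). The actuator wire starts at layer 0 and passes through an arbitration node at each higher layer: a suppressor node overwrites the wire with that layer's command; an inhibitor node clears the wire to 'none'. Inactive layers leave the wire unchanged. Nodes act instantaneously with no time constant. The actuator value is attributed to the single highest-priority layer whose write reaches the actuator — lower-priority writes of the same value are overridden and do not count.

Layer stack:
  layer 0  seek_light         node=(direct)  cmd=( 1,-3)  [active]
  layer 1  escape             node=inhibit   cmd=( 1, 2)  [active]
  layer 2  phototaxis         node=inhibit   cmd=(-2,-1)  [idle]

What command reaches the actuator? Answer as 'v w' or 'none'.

layer 0 (seek_light) active — direct: (1, -3)
layer 1 (escape) active — inhibits: none
layer 2 (phototaxis) idle — unchanged: none
→ actuator none

none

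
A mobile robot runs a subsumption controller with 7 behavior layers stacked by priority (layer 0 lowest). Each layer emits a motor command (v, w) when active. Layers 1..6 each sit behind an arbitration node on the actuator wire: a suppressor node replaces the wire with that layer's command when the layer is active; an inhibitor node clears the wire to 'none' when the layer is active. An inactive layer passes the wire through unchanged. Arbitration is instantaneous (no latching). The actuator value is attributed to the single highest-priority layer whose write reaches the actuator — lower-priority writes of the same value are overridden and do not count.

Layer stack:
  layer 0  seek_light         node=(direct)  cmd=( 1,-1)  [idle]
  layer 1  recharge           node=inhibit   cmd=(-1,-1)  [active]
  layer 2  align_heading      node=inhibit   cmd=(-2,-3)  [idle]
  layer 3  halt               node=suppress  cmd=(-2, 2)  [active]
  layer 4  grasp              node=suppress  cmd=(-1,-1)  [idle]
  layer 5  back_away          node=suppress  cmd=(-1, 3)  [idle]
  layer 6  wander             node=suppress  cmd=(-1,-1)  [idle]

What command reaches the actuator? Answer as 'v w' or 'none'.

[0] seek_light off; wire := none
[1] recharge on (inhibit); wire := none
[2] align_heading off; pass none
[3] halt on (suppress); wire := (-2, 2)
[4] grasp off; pass (-2, 2)
[5] back_away off; pass (-2, 2)
[6] wander off; pass (-2, 2)
output (-2, 2)

-2 2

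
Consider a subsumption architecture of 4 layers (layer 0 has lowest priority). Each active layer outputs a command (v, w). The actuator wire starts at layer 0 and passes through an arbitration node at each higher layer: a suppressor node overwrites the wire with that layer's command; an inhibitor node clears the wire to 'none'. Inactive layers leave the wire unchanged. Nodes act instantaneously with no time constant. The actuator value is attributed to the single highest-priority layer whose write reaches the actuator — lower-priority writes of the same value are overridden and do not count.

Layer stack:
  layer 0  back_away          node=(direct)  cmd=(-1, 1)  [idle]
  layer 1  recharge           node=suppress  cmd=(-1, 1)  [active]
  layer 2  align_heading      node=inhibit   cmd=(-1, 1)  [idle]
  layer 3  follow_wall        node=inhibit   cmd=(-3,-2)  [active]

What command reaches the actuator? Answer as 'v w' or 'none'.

layer 0 (back_away) idle — none
layer 1 (recharge) active — suppresses: (-1, 1)
layer 2 (align_heading) idle — unchanged: (-1, 1)
layer 3 (follow_wall) active — inhibits: none
→ actuator none

none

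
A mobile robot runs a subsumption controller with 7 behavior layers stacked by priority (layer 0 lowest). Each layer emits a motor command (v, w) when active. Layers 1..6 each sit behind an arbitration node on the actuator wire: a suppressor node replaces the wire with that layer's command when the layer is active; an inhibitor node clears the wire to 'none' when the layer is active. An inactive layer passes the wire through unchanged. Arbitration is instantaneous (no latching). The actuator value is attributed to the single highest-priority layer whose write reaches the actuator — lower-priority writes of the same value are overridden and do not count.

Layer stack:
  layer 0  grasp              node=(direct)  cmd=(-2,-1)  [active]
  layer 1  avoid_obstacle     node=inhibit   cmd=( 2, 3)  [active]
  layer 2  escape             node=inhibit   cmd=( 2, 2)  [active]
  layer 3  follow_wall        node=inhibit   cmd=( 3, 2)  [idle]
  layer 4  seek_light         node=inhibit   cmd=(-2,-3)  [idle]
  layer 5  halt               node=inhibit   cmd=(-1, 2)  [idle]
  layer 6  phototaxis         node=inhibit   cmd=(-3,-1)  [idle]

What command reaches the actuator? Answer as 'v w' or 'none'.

L0 grasp: active, feeds wire = (-2, -1)
L1 avoid_obstacle: active, inhibitor → wire = none
L2 escape: active, inhibitor → wire = none
L3 follow_wall: idle → wire stays none
L4 seek_light: idle → wire stays none
L5 halt: idle → wire stays none
L6 phototaxis: idle → wire stays none
actuator = none

none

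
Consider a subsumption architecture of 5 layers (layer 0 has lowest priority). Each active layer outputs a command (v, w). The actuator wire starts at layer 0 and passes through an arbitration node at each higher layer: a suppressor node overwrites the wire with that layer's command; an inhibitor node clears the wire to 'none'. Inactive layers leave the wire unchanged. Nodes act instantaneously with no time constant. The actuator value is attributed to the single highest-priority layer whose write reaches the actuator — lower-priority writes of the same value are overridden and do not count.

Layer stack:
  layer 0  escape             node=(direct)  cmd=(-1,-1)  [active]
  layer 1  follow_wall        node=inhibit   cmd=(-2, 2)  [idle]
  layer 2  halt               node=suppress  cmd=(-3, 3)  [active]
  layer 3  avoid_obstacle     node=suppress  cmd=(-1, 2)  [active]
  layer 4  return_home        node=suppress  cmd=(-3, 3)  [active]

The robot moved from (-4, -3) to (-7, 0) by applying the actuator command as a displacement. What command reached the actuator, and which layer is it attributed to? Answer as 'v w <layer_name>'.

displacement = (-7, 0) − (-4, -3) = (-3, 3)
L0 escape: active, feeds wire = (-1, -1)
L1 follow_wall: idle → wire stays (-1, -1)
L2 halt: active, suppressor → wire = (-3, 3)
L3 avoid_obstacle: active, suppressor → wire = (-1, 2)
L4 return_home: active, suppressor → wire = (-3, 3)
actuator = (-3, 3) — from layer 4 (return_home)

-3 3 return_home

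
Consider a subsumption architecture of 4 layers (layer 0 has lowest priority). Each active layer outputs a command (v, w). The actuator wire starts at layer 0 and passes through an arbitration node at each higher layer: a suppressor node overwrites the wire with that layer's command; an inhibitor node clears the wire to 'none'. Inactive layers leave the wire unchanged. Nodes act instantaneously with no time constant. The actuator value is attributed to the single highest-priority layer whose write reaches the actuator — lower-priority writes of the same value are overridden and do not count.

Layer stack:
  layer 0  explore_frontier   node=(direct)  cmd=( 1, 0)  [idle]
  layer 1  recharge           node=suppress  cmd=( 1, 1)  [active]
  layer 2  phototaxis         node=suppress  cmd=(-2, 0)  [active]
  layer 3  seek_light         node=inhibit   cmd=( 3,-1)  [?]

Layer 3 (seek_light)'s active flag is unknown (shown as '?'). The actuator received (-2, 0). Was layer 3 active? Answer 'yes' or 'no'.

If layer 3 is active=yes:
  actuator would be none
If layer 3 is active=no:
  actuator would be (-2, 0)
Observed (-2, 0), so layer 3 was idle.

no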